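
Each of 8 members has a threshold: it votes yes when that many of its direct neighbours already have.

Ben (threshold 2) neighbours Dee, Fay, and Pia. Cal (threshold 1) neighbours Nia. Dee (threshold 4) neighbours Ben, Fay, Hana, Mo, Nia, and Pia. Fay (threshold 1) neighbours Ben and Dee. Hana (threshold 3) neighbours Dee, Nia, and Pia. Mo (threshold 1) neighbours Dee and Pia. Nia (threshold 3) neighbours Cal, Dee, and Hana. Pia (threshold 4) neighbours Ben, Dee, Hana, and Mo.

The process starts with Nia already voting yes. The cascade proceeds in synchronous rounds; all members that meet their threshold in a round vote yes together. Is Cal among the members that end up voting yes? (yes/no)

yes

Round 1 — Nia votes yes (initial).
Round 2 — checking thresholds:
  Cal: 1 of 1 neighbours ≥ 1, votes yes.
  Dee: 1 of 6 neighbours < 4, not yet.
  Hana: 1 of 3 neighbours < 3, not yet.
Round 3 — no new yes votes; cascade stops.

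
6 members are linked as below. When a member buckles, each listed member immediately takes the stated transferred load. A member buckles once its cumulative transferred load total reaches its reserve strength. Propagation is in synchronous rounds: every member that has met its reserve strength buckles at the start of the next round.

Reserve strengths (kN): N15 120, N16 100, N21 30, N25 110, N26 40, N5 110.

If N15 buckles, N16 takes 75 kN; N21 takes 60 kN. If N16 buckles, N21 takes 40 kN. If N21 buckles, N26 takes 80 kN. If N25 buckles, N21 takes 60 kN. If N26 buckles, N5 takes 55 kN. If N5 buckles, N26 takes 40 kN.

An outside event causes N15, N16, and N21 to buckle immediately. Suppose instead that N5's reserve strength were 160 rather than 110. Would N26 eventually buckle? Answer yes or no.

With N5's reserve strength at 160:
Round 1 — N15, N16, N21 buckle (initial).
  N26: +80 → 80 ≥ 40
Round 2 — N26 buckles.
  N5: +55 → 55 < 160
No further bucklings.

yes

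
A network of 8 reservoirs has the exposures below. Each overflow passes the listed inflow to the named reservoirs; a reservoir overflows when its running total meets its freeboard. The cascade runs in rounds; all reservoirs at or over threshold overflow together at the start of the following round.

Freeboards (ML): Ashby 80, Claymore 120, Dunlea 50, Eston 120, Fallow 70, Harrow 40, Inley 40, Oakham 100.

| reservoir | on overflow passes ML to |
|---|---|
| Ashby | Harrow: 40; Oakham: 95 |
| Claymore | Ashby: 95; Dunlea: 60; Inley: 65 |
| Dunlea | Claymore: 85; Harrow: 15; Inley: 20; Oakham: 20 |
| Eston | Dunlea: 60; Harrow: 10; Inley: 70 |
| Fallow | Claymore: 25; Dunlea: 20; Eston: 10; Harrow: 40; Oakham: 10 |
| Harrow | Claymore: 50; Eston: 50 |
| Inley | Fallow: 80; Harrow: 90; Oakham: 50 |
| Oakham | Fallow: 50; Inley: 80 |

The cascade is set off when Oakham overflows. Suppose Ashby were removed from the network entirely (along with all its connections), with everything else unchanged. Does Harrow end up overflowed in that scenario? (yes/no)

yes

With Ashby removed:
Round 1 — Oakham overflows (initial).
  Fallow: +50 → 50 < 70
  Inley: +80 → 80 ≥ 40
Round 2 — Inley overflows.
  Fallow: +80 → 130 ≥ 70
  Harrow: +90 → 90 ≥ 40
Round 3 — Fallow, Harrow overflow.
  Claymore: +25+50 → 75 < 120
  Dunlea: +20 → 20 < 50
  Eston: +10+50 → 60 < 120
No further overflows.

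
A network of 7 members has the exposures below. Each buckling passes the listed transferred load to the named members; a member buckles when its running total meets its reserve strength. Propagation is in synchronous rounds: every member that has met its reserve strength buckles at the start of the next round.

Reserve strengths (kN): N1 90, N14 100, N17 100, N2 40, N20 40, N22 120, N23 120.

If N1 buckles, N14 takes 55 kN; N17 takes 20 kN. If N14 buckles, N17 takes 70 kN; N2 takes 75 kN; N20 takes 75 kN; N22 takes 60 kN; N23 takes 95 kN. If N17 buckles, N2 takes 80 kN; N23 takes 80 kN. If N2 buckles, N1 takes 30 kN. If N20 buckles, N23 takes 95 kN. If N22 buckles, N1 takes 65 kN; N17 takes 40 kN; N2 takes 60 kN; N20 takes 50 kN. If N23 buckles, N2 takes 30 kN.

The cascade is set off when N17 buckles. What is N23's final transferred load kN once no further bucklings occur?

Round 1 — N17 buckles (initial).
  N2: +80 → 80 ≥ 40
  N23: +80 → 80 < 120
Round 2 — N2 buckles.
  N1: +30 → 30 < 90
No further bucklings.

80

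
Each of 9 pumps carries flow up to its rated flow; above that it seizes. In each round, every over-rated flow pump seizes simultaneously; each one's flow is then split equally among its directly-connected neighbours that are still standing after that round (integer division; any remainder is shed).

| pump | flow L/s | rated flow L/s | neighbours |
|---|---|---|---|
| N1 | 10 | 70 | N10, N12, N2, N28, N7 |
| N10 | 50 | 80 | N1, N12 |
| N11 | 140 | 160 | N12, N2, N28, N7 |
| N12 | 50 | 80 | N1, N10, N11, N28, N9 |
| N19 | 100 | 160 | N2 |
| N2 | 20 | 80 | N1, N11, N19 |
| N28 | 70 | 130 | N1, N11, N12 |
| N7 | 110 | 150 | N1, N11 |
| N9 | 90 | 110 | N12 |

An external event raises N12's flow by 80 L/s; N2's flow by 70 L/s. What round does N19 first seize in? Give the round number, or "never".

never

Round 1 — N12 at 130 > 80; N2 at 90 > 80. N12, N2 seize.
  N12 sheds 130 L/s to N1, N10, N11, N28, N9: 26 each.
    N1: 10+26 = 36 ≤ 70
    N10: 50+26 = 76 ≤ 80
    N11: 140+26 = 166 > 160
    N28: 70+26 = 96 ≤ 130
    N9: 90+26 = 116 > 110
  N2 sheds 90 L/s to N1, N11, N19: 30 each.
    N1: 36+30 = 66 ≤ 70
    N11: 166+30 = 196 > 160
    N19: 100+30 = 130 ≤ 160
Round 2 — N11, N9 seize.
  N11 sheds 196 L/s to N28, N7: 98 each.
    N28: 96+98 = 194 > 130
    N7: 110+98 = 208 > 150
  N9 sheds 116 L/s: no online neighbours, lost.
Round 3 — N28, N7 seize.
  N28 sheds 194 L/s to N1: 194 each.
    N1: 66+194 = 260 > 70
  N7 sheds 208 L/s to N1: 208 each.
    N1: 260+208 = 468 > 70
Round 4 — N1 seizes.
  N1 sheds 468 L/s to N10: 468 each.
    N10: 76+468 = 544 > 80
Round 5 — N10 seizes.
  N10 sheds 544 L/s: no online neighbours, lost.
No further seizures.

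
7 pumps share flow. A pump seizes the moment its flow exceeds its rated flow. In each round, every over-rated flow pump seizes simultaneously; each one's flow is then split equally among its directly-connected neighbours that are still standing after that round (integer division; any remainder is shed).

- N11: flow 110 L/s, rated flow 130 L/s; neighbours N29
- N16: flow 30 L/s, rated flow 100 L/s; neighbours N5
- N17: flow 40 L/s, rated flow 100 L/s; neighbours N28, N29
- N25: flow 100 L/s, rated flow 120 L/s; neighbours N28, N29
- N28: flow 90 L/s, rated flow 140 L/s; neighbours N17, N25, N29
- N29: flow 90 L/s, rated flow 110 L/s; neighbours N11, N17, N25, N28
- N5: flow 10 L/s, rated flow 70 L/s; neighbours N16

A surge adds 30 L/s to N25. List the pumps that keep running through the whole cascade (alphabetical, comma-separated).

N16, N5

Round 1 — N25 at 130 > 120. N25 seizes.
  N25 sheds 130 L/s to N28, N29: 65 each.
    N28: 90+65 = 155 > 140
    N29: 90+65 = 155 > 110
Round 2 — N28, N29 seize.
  N28 sheds 155 L/s to N17: 155 each.
    N17: 40+155 = 195 > 100
  N29 sheds 155 L/s to N11, N17: 77 each (1 lost).
    N11: 110+77 = 187 > 130
    N17: 195+77 = 272 > 100
Round 3 — N11, N17 seize.
  N11 sheds 187 L/s: no online neighbours, lost.
  N17 sheds 272 L/s: no online neighbours, lost.
No further seizures.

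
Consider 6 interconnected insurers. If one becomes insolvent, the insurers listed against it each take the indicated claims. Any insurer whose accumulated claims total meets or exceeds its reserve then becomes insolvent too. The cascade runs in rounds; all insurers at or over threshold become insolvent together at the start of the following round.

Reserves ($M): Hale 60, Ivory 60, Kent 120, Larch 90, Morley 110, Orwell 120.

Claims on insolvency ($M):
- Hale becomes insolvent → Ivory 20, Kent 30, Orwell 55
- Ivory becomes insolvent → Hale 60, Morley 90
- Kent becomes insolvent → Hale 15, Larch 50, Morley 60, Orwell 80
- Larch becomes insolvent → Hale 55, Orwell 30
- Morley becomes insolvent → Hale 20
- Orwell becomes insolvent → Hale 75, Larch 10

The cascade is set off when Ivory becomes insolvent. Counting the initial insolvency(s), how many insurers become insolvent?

Round 1 — Ivory becomes insolvent (initial).
  Hale: +60 → 60 ≥ 60
  Morley: +90 → 90 < 110
Round 2 — Hale becomes insolvent.
  Kent: +30 → 30 < 120
  Orwell: +55 → 55 < 120
No further insolvencies.

2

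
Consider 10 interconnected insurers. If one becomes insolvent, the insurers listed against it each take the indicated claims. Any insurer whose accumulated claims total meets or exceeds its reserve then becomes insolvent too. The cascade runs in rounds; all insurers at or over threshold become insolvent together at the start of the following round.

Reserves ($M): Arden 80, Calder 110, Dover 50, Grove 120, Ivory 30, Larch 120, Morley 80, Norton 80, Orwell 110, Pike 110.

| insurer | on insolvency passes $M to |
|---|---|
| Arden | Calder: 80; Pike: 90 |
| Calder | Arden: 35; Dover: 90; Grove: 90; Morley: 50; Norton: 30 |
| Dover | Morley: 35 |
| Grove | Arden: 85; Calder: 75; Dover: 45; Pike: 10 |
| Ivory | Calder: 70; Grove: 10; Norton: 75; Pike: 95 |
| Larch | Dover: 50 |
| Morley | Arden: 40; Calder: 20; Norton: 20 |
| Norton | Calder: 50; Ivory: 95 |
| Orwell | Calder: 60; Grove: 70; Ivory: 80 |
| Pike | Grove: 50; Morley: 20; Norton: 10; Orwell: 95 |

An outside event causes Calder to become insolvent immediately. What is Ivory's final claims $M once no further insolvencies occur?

0

Round 1 — Calder becomes insolvent (initial).
  Arden: +35 → 35 < 80
  Dover: +90 → 90 ≥ 50
  Grove: +90 → 90 < 120
  Morley: +50 → 50 < 80
  Norton: +30 → 30 < 80
Round 2 — Dover becomes insolvent.
  Morley: +35 → 85 ≥ 80
Round 3 — Morley becomes insolvent.
  Arden: +40 → 75 < 80
  Norton: +20 → 50 < 80
No further insolvencies.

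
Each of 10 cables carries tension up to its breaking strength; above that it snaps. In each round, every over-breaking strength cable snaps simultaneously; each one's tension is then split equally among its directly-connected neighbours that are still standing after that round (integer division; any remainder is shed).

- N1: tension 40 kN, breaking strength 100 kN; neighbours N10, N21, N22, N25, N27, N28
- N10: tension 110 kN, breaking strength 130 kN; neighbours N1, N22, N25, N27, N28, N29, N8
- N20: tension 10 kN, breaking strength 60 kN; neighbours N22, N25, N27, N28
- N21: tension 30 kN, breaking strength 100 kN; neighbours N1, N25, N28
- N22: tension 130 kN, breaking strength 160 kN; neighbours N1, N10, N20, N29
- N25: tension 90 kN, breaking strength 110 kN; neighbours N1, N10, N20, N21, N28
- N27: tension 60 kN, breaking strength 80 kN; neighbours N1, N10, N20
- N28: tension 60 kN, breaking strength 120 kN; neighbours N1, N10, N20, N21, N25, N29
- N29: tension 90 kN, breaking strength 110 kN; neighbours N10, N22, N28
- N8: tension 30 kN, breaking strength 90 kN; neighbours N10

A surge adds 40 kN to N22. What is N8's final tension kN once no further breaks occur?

Round 1 — N22 at 170 > 160. N22 snaps.
  N22 sheds 170 kN to N1, N10, N20, N29: 42 each (2 lost).
    N1: 40+42 = 82 ≤ 100
    N10: 110+42 = 152 > 130
    N20: 10+42 = 52 ≤ 60
    N29: 90+42 = 132 > 110
Round 2 — N10, N29 snap.
  N10 sheds 152 kN to N1, N25, N27, N28, N8: 30 each (2 lost).
    N1: 82+30 = 112 > 100
    N25: 90+30 = 120 > 110
    N27: 60+30 = 90 > 80
    N28: 60+30 = 90 ≤ 120
    N8: 30+30 = 60 ≤ 90
  N29 sheds 132 kN to N28: 132 each.
    N28: 90+132 = 222 > 120
Round 3 — N1, N25, N27, N28 snap.
  N1 sheds 112 kN to N21: 112 each.
    N21: 30+112 = 142 > 100
  N25 sheds 120 kN to N20, N21: 60 each.
    N20: 52+60 = 112 > 60
    N21: 142+60 = 202 > 100
  N27 sheds 90 kN to N20: 90 each.
    N20: 112+90 = 202 > 60
  N28 sheds 222 kN to N20, N21: 111 each.
    N20: 202+111 = 313 > 60
    N21: 202+111 = 313 > 100
Round 4 — N20, N21 snap.
  N20 sheds 313 kN: no online neighbours, lost.
  N21 sheds 313 kN: no online neighbours, lost.
No further breaks.

60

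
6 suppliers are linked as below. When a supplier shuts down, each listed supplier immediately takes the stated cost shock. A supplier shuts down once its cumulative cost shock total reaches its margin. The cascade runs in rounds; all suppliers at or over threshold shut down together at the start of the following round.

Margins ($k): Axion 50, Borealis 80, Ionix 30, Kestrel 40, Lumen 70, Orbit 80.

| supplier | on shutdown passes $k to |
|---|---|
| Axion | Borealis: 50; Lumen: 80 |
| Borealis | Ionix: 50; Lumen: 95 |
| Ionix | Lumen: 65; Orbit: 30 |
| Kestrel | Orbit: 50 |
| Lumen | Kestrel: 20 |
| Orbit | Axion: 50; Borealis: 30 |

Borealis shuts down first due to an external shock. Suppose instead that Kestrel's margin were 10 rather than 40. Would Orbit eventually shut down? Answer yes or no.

With Kestrel's margin at 10:
Round 1 — Borealis shuts down (initial).
  Ionix: +50 → 50 ≥ 30
  Lumen: +95 → 95 ≥ 70
Round 2 — Ionix, Lumen shut down.
  Kestrel: +20 → 20 ≥ 10
  Orbit: +30 → 30 < 80
Round 3 — Kestrel shuts down.
  Orbit: +50 → 80 ≥ 80
Round 4 — Orbit shuts down.
  Axion: +50 → 50 ≥ 50
Round 5 — Axion shuts down.
No further shutdowns.

yes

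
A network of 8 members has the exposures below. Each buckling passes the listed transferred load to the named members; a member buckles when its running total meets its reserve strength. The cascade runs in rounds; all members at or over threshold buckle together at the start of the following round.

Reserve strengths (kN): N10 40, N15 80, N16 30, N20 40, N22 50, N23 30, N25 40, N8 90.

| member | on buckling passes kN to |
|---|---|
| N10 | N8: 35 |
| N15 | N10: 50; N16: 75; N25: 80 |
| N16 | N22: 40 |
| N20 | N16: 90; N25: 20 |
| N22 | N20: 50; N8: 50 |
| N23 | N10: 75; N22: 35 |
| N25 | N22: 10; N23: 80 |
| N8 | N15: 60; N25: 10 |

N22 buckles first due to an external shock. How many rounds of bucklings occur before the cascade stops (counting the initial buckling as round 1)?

3

Round 1 — N22 buckles (initial).
  N20: +50 → 50 ≥ 40
  N8: +50 → 50 < 90
Round 2 — N20 buckles.
  N16: +90 → 90 ≥ 30
  N25: +20 → 20 < 40
Round 3 — N16 buckles.
No further bucklings.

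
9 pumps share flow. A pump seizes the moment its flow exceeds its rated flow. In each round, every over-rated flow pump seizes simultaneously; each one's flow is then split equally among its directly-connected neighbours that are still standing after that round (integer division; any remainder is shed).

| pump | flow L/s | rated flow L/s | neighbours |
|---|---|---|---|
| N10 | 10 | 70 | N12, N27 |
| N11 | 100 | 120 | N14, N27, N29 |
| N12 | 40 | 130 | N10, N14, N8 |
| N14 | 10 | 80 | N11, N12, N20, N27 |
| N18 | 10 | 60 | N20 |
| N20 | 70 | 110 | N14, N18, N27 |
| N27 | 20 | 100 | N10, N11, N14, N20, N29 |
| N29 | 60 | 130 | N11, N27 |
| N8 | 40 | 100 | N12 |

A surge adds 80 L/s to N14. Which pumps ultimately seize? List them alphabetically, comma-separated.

Round 1 — N14 at 90 > 80. N14 seizes.
  N14 sheds 90 L/s to N11, N12, N20, N27: 22 each (2 lost).
    N11: 100+22 = 122 > 120
    N12: 40+22 = 62 ≤ 130
    N20: 70+22 = 92 ≤ 110
    N27: 20+22 = 42 ≤ 100
Round 2 — N11 seizes.
  N11 sheds 122 L/s to N27, N29: 61 each.
    N27: 42+61 = 103 > 100
    N29: 60+61 = 121 ≤ 130
Round 3 — N27 seizes.
  N27 sheds 103 L/s to N10, N20, N29: 34 each (1 lost).
    N10: 10+34 = 44 ≤ 70
    N20: 92+34 = 126 > 110
    N29: 121+34 = 155 > 130
Round 4 — N20, N29 seize.
  N20 sheds 126 L/s to N18: 126 each.
    N18: 10+126 = 136 > 60
  N29 sheds 155 L/s: no online neighbours, lost.
Round 5 — N18 seizes.
  N18 sheds 136 L/s: no online neighbours, lost.
No further seizures.

N11, N14, N18, N20, N27, N29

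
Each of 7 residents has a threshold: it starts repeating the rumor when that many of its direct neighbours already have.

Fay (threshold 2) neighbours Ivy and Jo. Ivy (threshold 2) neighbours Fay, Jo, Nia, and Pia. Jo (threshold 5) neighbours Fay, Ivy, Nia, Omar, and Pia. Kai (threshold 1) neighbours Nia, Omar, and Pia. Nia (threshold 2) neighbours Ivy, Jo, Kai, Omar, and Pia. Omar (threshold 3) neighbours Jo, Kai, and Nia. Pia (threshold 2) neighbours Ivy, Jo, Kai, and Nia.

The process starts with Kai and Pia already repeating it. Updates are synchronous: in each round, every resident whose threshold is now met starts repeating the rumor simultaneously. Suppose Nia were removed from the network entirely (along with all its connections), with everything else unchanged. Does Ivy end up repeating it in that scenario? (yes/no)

With Nia removed:
Round 1 — Kai, Pia start repeating the rumor (initial).
Round 2 — no new spreads; cascade stops.

no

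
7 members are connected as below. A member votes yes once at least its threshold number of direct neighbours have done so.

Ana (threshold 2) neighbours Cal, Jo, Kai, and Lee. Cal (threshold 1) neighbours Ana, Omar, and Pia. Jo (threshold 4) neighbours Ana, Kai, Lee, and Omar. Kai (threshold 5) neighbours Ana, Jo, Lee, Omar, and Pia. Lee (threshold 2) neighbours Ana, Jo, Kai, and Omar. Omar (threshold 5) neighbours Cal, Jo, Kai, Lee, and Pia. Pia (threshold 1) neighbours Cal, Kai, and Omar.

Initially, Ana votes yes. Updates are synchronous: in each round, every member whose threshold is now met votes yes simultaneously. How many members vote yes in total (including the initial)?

Round 1 — Ana votes yes (initial).
Round 2 — checking thresholds:
  Cal: 1 of 3 neighbours ≥ 1, votes yes.
  Jo: 1 of 4 neighbours < 4, holds.
  Kai: 1 of 5 neighbours < 5, holds.
  Lee: 1 of 4 neighbours < 2, holds.
Round 3 — checking thresholds:
  Jo: 1 of 4 neighbours < 4, holds.
  Kai: 1 of 5 neighbours < 5, holds.
  Lee: 1 of 4 neighbours < 2, holds.
  Omar: 1 of 5 neighbours < 5, holds.
  Pia: 1 of 3 neighbours ≥ 1, votes yes.
Round 4 — no new yes votes; cascade stops.

3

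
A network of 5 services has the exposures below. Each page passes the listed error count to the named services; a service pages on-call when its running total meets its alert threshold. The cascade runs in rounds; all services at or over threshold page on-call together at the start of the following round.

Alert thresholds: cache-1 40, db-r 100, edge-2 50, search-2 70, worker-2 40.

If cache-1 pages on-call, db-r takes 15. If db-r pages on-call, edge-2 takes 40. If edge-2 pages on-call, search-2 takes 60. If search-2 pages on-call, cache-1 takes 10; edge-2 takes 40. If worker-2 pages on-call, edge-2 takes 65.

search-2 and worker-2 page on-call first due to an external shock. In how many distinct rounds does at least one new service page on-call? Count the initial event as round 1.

2

Round 1 — search-2, worker-2 page on-call (initial).
  cache-1: +10 → 10 < 40
  edge-2: +40+65 → 105 ≥ 50
Round 2 — edge-2 pages on-call.
No further pages.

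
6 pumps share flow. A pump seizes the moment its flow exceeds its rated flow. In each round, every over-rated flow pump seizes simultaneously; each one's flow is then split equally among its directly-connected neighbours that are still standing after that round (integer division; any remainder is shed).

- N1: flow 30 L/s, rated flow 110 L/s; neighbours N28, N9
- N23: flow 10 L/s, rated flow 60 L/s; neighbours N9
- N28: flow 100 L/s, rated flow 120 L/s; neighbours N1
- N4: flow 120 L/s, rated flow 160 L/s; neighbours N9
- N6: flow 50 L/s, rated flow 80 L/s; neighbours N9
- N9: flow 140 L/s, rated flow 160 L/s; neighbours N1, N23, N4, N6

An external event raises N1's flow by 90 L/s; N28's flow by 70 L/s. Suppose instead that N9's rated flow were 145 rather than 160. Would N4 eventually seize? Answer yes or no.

With N9's rated flow at 145:
Round 1 — N1 at 120 > 110; N28 at 170 > 120. N1, N28 seize.
  N1 sheds 120 L/s to N9: 120 each.
    N9: 140+120 = 260 > 145
  N28 sheds 170 L/s: no online neighbours, lost.
Round 2 — N9 seizes.
  N9 sheds 260 L/s to N23, N4, N6: 86 each (2 lost).
    N23: 10+86 = 96 > 60
    N4: 120+86 = 206 > 160
    N6: 50+86 = 136 > 80
Round 3 — N23, N4, N6 seize.
  N23 sheds 96 L/s: no online neighbours, lost.
  N4 sheds 206 L/s: no online neighbours, lost.
  N6 sheds 136 L/s: no online neighbours, lost.
No further seizures.

yes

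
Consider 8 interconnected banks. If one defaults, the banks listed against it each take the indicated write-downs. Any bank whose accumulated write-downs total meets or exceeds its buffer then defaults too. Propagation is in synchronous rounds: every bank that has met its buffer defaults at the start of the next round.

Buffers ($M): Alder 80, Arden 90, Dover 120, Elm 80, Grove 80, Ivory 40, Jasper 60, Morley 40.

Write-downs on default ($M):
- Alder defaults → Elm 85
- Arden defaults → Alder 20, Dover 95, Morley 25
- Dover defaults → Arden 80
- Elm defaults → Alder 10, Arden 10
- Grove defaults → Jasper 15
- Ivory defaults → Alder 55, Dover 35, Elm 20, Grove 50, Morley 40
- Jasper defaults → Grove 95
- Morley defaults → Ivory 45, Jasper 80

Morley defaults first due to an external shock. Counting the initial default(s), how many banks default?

4

Round 1 — Morley defaults (initial).
  Ivory: +45 → 45 ≥ 40
  Jasper: +80 → 80 ≥ 60
Round 2 — Ivory, Jasper default.
  Alder: +55 → 55 < 80
  Dover: +35 → 35 < 120
  Elm: +20 → 20 < 80
  Grove: +50+95 → 145 ≥ 80
Round 3 — Grove defaults.
No further defaults.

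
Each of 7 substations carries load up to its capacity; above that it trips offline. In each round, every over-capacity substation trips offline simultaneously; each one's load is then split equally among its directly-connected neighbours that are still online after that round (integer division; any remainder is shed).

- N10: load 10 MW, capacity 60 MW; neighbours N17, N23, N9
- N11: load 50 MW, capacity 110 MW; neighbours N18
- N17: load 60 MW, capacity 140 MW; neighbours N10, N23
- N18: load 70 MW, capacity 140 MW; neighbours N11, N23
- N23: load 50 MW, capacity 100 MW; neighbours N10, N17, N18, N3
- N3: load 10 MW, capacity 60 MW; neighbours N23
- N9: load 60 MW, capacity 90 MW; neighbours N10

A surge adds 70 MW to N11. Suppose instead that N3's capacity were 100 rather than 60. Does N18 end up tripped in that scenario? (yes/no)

yes

With N3's capacity at 100:
Round 1 — N11 at 120 > 110. N11 trips offline.
  N11 sheds 120 MW to N18: 120 each.
    N18: 70+120 = 190 > 140
Round 2 — N18 trips offline.
  N18 sheds 190 MW to N23: 190 each.
    N23: 50+190 = 240 > 100
Round 3 — N23 trips offline.
  N23 sheds 240 MW to N10, N17, N3: 80 each.
    N10: 10+80 = 90 > 60
    N17: 60+80 = 140 ≤ 140
    N3: 10+80 = 90 ≤ 100
Round 4 — N10 trips offline.
  N10 sheds 90 MW to N17, N9: 45 each.
    N17: 140+45 = 185 > 140
    N9: 60+45 = 105 > 90
Round 5 — N17, N9 trip offline.
  N17 sheds 185 MW: no online neighbours, lost.
  N9 sheds 105 MW: no online neighbours, lost.
No further trips.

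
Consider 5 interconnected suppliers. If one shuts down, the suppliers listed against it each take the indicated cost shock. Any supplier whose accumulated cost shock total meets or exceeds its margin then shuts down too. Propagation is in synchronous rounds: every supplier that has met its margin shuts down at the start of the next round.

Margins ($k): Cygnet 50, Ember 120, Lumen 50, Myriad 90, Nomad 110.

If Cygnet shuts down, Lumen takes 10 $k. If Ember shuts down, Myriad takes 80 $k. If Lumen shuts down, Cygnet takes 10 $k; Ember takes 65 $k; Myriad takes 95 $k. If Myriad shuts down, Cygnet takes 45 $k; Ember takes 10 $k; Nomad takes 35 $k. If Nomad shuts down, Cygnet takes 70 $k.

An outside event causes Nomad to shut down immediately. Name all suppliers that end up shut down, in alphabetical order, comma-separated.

Round 1 — Nomad shuts down (initial).
  Cygnet: +70 → 70 ≥ 50
Round 2 — Cygnet shuts down.
  Lumen: +10 → 10 < 50
No further shutdowns.

Cygnet, Nomad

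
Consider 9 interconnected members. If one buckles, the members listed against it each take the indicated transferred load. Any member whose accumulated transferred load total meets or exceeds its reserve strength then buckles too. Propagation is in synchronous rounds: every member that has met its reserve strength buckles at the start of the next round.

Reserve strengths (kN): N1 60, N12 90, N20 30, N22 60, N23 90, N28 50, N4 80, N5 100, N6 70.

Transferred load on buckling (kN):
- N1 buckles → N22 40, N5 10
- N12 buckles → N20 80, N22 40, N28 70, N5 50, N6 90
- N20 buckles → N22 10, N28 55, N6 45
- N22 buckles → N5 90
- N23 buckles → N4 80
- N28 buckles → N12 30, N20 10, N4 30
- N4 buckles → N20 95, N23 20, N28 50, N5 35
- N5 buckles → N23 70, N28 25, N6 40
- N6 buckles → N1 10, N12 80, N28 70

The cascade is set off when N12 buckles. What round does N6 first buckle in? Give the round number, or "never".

2

Round 1 — N12 buckles (initial).
  N20: +80 → 80 ≥ 30
  N22: +40 → 40 < 60
  N28: +70 → 70 ≥ 50
  N5: +50 → 50 < 100
  N6: +90 → 90 ≥ 70
Round 2 — N20, N28, N6 buckle.
  N1: +10 → 10 < 60
  N22: +10 → 50 < 60
  N4: +30 → 30 < 80
No further bucklings.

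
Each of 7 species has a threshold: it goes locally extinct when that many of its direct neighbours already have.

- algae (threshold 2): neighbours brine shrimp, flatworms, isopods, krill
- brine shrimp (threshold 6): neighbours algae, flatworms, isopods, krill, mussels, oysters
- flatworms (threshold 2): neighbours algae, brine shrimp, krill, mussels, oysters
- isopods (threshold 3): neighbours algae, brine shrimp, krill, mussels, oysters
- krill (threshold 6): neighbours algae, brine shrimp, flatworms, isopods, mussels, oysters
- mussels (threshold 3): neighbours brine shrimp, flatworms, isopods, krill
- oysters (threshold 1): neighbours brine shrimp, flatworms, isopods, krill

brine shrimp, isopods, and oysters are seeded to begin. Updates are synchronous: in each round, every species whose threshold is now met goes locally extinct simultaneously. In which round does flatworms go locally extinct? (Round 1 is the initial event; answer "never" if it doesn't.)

2

Round 1 — brine shrimp, isopods, oysters go locally extinct (initial).
Round 2 — checking thresholds:
  algae: 2 of 4 neighbours ≥ 2, goes locally extinct.
  flatworms: 2 of 5 neighbours ≥ 2, goes locally extinct.
  krill: 3 of 6 neighbours < 6, below threshold.
  mussels: 2 of 4 neighbours < 3, below threshold.
Round 3 — checking thresholds:
  krill: 5 of 6 neighbours < 6, below threshold.
  mussels: 3 of 4 neighbours ≥ 3, goes locally extinct.
Round 4 — checking thresholds:
  krill: 6 of 6 neighbours ≥ 6, goes locally extinct.
Round 5 — no new extinctions; cascade stops.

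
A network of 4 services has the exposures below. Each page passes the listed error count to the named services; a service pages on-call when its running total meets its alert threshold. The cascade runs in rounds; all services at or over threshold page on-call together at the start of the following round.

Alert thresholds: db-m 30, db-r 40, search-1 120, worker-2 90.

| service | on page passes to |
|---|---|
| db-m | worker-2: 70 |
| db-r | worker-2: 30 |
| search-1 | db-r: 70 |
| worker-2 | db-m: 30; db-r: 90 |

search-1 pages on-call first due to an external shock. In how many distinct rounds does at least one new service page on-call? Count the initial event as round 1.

2

Round 1 — search-1 pages on-call (initial).
  db-r: +70 → 70 ≥ 40
Round 2 — db-r pages on-call.
  worker-2: +30 → 30 < 90
No further pages.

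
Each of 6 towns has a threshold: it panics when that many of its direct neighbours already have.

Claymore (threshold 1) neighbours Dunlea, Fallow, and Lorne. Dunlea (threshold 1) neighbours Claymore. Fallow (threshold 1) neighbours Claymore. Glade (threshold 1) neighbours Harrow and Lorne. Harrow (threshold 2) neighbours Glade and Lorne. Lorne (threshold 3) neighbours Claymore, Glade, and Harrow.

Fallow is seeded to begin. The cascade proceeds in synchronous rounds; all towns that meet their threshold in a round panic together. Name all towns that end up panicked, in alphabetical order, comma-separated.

Claymore, Dunlea, Fallow

Round 1 — Fallow panics (initial).
Round 2 — checking thresholds:
  Claymore: 1 of 3 neighbours ≥ 1, panics.
Round 3 — checking thresholds:
  Dunlea: 1 of 1 neighbours ≥ 1, panics.
  Lorne: 1 of 3 neighbours < 3, not yet.
Round 4 — no new panics; cascade stops.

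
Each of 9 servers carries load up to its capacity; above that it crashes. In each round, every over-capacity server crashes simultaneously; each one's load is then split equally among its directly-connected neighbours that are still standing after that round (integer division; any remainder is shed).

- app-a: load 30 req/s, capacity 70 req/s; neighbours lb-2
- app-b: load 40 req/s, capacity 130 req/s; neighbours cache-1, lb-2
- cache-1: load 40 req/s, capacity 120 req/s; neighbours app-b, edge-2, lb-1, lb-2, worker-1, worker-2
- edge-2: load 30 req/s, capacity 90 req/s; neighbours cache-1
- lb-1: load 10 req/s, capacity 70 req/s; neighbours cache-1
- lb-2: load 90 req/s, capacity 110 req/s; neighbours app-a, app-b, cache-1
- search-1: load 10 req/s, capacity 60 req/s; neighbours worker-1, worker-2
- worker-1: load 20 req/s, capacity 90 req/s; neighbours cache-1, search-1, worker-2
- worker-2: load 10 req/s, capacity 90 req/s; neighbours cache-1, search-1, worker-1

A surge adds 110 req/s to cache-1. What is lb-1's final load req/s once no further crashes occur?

35

Round 1 — cache-1 at 150 > 120. cache-1 crashes.
  cache-1 sheds 150 req/s to app-b, edge-2, lb-1, lb-2, worker-1, worker-2: 25 each.
    app-b: 40+25 = 65 ≤ 130
    edge-2: 30+25 = 55 ≤ 90
    lb-1: 10+25 = 35 ≤ 70
    lb-2: 90+25 = 115 > 110
    worker-1: 20+25 = 45 ≤ 90
    worker-2: 10+25 = 35 ≤ 90
Round 2 — lb-2 crashes.
  lb-2 sheds 115 req/s to app-a, app-b: 57 each (1 lost).
    app-a: 30+57 = 87 > 70
    app-b: 65+57 = 122 ≤ 130
Round 3 — app-a crashes.
  app-a sheds 87 req/s: no online neighbours, lost.
No further crashes.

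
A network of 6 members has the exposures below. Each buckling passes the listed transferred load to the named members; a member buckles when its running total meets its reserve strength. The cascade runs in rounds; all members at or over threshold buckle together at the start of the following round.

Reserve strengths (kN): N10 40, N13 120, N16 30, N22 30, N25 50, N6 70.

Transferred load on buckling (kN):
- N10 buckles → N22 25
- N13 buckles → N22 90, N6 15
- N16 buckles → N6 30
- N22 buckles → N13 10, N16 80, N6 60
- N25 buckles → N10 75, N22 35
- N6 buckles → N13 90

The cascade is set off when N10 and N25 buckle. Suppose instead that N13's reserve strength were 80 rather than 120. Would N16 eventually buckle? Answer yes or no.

With N13's reserve strength at 80:
Round 1 — N10, N25 buckle (initial).
  N22: +25+35 → 60 ≥ 30
Round 2 — N22 buckles.
  N13: +10 → 10 < 80
  N16: +80 → 80 ≥ 30
  N6: +60 → 60 < 70
Round 3 — N16 buckles.
  N6: +30 → 90 ≥ 70
Round 4 — N6 buckles.
  N13: +90 → 100 ≥ 80
Round 5 — N13 buckles.
No further bucklings.

yes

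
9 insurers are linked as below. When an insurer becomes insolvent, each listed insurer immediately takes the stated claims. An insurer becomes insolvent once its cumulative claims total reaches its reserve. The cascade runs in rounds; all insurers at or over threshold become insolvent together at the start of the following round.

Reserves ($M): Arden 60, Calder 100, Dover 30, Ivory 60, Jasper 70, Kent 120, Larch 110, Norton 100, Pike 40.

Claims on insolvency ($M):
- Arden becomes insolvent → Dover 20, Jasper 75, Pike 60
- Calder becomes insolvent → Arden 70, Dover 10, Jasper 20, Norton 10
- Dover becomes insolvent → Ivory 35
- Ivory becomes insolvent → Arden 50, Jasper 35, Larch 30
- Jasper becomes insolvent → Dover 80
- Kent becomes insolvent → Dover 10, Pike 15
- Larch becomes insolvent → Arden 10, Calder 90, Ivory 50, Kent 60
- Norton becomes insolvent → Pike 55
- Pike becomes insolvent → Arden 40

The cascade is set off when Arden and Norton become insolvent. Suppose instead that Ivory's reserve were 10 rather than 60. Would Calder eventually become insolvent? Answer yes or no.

no

With Ivory's reserve at 10:
Round 1 — Arden, Norton become insolvent (initial).
  Dover: +20 → 20 < 30
  Jasper: +75 → 75 ≥ 70
  Pike: +60+55 → 115 ≥ 40
Round 2 — Jasper, Pike become insolvent.
  Dover: +80 → 100 ≥ 30
Round 3 — Dover becomes insolvent.
  Ivory: +35 → 35 ≥ 10
Round 4 — Ivory becomes insolvent.
  Larch: +30 → 30 < 110
No further insolvencies.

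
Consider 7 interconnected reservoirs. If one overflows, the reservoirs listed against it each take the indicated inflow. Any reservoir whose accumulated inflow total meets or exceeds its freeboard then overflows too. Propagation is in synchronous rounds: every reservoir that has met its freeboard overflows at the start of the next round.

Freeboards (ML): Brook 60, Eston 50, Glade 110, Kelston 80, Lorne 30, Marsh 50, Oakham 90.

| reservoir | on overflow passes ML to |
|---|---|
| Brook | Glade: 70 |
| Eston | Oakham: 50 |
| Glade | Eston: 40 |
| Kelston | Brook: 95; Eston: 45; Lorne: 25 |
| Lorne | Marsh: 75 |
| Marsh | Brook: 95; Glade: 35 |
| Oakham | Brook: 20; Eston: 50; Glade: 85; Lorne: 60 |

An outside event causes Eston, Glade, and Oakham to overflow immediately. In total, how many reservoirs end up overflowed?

6

Round 1 — Eston, Glade, Oakham overflow (initial).
  Brook: +20 → 20 < 60
  Lorne: +60 → 60 ≥ 30
Round 2 — Lorne overflows.
  Marsh: +75 → 75 ≥ 50
Round 3 — Marsh overflows.
  Brook: +95 → 115 ≥ 60
Round 4 — Brook overflows.
No further overflows.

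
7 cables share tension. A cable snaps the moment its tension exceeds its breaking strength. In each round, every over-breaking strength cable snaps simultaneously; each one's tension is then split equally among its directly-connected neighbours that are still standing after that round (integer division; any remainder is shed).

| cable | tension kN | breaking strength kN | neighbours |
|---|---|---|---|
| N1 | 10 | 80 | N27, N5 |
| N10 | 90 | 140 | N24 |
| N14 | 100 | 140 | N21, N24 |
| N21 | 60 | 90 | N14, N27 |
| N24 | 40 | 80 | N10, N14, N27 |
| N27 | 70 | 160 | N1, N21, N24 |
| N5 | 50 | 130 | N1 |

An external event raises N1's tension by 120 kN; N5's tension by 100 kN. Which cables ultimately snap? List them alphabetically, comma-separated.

Round 1 — N1 at 130 > 80; N5 at 150 > 130. N1, N5 snap.
  N1 sheds 130 kN to N27: 130 each.
    N27: 70+130 = 200 > 160
  N5 sheds 150 kN: no online neighbours, lost.
Round 2 — N27 snaps.
  N27 sheds 200 kN to N21, N24: 100 each.
    N21: 60+100 = 160 > 90
    N24: 40+100 = 140 > 80
Round 3 — N21, N24 snap.
  N21 sheds 160 kN to N14: 160 each.
    N14: 100+160 = 260 > 140
  N24 sheds 140 kN to N10, N14: 70 each.
    N10: 90+70 = 160 > 140
    N14: 260+70 = 330 > 140
Round 4 — N10, N14 snap.
  N10 sheds 160 kN: no online neighbours, lost.
  N14 sheds 330 kN: no online neighbours, lost.
No further breaks.

N1, N10, N14, N21, N24, N27, N5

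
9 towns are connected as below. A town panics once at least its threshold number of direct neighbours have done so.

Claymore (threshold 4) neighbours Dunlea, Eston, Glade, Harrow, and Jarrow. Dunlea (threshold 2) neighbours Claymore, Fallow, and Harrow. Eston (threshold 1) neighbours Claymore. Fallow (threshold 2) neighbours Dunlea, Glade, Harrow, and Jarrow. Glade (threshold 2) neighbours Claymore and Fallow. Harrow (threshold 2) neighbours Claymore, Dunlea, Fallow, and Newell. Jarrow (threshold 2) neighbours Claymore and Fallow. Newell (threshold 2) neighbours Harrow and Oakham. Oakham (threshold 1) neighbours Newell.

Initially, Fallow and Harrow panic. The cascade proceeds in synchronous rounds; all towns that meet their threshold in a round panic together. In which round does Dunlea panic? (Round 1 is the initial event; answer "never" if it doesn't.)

Round 1 — Fallow, Harrow panic (initial).
Round 2 — checking thresholds:
  Claymore: 1 of 5 neighbours < 4, holds.
  Dunlea: 2 of 3 neighbours ≥ 2, panics.
  Glade: 1 of 2 neighbours < 2, holds.
  Jarrow: 1 of 2 neighbours < 2, holds.
  Newell: 1 of 2 neighbours < 2, holds.
Round 3 — no new panics; cascade stops.

2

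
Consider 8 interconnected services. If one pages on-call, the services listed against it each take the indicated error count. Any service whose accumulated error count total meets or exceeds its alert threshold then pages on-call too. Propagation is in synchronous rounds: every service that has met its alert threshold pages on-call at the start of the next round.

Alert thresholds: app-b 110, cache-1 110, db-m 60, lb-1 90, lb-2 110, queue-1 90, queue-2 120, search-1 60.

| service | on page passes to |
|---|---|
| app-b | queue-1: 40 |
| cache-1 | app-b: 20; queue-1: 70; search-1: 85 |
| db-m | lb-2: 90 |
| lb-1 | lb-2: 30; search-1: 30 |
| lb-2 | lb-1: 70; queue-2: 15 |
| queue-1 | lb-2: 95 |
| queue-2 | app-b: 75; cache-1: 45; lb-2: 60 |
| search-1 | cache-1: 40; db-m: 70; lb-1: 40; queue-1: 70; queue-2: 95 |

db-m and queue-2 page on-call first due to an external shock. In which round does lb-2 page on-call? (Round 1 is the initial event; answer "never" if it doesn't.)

2

Round 1 — db-m, queue-2 page on-call (initial).
  app-b: +75 → 75 < 110
  cache-1: +45 → 45 < 110
  lb-2: +90+60 → 150 ≥ 110
Round 2 — lb-2 pages on-call.
  lb-1: +70 → 70 < 90
No further pages.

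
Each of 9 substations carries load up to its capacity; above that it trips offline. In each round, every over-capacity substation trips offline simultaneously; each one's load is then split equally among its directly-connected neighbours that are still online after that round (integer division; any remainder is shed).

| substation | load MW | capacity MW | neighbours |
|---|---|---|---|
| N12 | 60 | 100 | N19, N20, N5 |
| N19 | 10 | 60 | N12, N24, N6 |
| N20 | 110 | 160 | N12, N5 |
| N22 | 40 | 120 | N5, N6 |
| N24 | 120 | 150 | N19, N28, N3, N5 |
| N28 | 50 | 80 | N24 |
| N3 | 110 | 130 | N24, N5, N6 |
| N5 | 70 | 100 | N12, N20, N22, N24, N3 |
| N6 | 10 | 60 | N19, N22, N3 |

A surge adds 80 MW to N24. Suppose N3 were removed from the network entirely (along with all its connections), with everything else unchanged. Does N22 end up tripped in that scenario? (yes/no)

no

With N3 removed:
Round 1 — N24 at 200 > 150. N24 trips offline.
  N24 sheds 200 MW to N19, N28, N5: 66 each (2 lost).
    N19: 10+66 = 76 > 60
    N28: 50+66 = 116 > 80
    N5: 70+66 = 136 > 100
Round 2 — N19, N28, N5 trip offline.
  N19 sheds 76 MW to N12, N6: 38 each.
    N12: 60+38 = 98 ≤ 100
    N6: 10+38 = 48 ≤ 60
  N28 sheds 116 MW: no online neighbours, lost.
  N5 sheds 136 MW to N12, N20, N22: 45 each (1 lost).
    N12: 98+45 = 143 > 100
    N20: 110+45 = 155 ≤ 160
    N22: 40+45 = 85 ≤ 120
Round 3 — N12 trips offline.
  N12 sheds 143 MW to N20: 143 each.
    N20: 155+143 = 298 > 160
Round 4 — N20 trips offline.
  N20 sheds 298 MW: no online neighbours, lost.
No further trips.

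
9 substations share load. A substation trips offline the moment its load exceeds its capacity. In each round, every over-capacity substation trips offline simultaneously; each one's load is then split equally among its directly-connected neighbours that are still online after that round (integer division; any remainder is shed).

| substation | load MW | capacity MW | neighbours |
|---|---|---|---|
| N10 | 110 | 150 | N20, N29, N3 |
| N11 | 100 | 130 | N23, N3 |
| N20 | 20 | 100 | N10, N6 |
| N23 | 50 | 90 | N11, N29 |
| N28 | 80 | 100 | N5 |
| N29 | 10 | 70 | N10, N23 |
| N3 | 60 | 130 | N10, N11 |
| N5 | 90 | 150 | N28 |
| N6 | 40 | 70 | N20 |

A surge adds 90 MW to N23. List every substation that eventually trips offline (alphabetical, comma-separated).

N10, N11, N20, N23, N29, N3, N6

Round 1 — N23 at 140 > 90. N23 trips offline.
  N23 sheds 140 MW to N11, N29: 70 each.
    N11: 100+70 = 170 > 130
    N29: 10+70 = 80 > 70
Round 2 — N11, N29 trip offline.
  N11 sheds 170 MW to N3: 170 each.
    N3: 60+170 = 230 > 130
  N29 sheds 80 MW to N10: 80 each.
    N10: 110+80 = 190 > 150
Round 3 — N10, N3 trip offline.
  N10 sheds 190 MW to N20: 190 each.
    N20: 20+190 = 210 > 100
  N3 sheds 230 MW: no online neighbours, lost.
Round 4 — N20 trips offline.
  N20 sheds 210 MW to N6: 210 each.
    N6: 40+210 = 250 > 70
Round 5 — N6 trips offline.
  N6 sheds 250 MW: no online neighbours, lost.
No further trips.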